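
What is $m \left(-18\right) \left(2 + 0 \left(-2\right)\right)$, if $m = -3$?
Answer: $108$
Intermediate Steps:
$m \left(-18\right) \left(2 + 0 \left(-2\right)\right) = \left(-3\right) \left(-18\right) \left(2 + 0 \left(-2\right)\right) = 54 \left(2 + 0\right) = 54 \cdot 2 = 108$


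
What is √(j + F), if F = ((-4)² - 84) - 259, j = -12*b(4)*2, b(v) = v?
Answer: 3*I*√47 ≈ 20.567*I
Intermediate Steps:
j = -96 (j = -12*4*2 = -48*2 = -96)
F = -327 (F = (16 - 84) - 259 = -68 - 259 = -327)
√(j + F) = √(-96 - 327) = √(-423) = 3*I*√47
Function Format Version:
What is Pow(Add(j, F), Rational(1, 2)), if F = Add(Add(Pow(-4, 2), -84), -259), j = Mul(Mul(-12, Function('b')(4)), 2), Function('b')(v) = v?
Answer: Mul(3, I, Pow(47, Rational(1, 2))) ≈ Mul(20.567, I)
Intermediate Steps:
j = -96 (j = Mul(Mul(-12, 4), 2) = Mul(-48, 2) = -96)
F = -327 (F = Add(Add(16, -84), -259) = Add(-68, -259) = -327)
Pow(Add(j, F), Rational(1, 2)) = Pow(Add(-96, -327), Rational(1, 2)) = Pow(-423, Rational(1, 2)) = Mul(3, I, Pow(47, Rational(1, 2)))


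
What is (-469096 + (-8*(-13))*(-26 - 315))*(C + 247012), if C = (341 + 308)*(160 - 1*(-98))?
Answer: -209116910240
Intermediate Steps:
C = 167442 (C = 649*(160 + 98) = 649*258 = 167442)
(-469096 + (-8*(-13))*(-26 - 315))*(C + 247012) = (-469096 + (-8*(-13))*(-26 - 315))*(167442 + 247012) = (-469096 + 104*(-341))*414454 = (-469096 - 35464)*414454 = -504560*414454 = -209116910240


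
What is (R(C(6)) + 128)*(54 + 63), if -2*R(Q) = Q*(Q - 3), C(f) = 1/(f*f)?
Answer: 4314479/288 ≈ 14981.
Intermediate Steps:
C(f) = f**(-2) (C(f) = 1/(f**2) = f**(-2))
R(Q) = -Q*(-3 + Q)/2 (R(Q) = -Q*(Q - 3)/2 = -Q*(-3 + Q)/2)
(R(C(6)) + 128)*(54 + 63) = ((1/2)*(3 - 1/6**2)/6**2 + 128)*(54 + 63) = ((1/2)*(1/36)*(3 - 1*1/36) + 128)*117 = ((1/2)*(1/36)*(3 - 1/36) + 128)*117 = ((1/2)*(1/36)*(107/36) + 128)*117 = (107/2592 + 128)*117 = (331883/2592)*117 = 4314479/288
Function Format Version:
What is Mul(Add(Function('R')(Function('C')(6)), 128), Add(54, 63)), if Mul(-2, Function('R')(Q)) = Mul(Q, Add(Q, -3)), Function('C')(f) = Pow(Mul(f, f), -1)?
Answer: Rational(4314479, 288) ≈ 14981.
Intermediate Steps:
Function('C')(f) = Pow(f, -2) (Function('C')(f) = Pow(Pow(f, 2), -1) = Pow(f, -2))
Function('R')(Q) = Mul(Rational(-1, 2), Q, Add(-3, Q)) (Function('R')(Q) = Mul(Rational(-1, 2), Mul(Q, Add(Q, -3))) = Mul(Rational(-1, 2), Mul(Q, Add(-3, Q))) = Mul(Rational(-1, 2), Q, Add(-3, Q)))
Mul(Add(Function('R')(Function('C')(6)), 128), Add(54, 63)) = Mul(Add(Mul(Rational(1, 2), Pow(6, -2), Add(3, Mul(-1, Pow(6, -2)))), 128), Add(54, 63)) = Mul(Add(Mul(Rational(1, 2), Rational(1, 36), Add(3, Mul(-1, Rational(1, 36)))), 128), 117) = Mul(Add(Mul(Rational(1, 2), Rational(1, 36), Add(3, Rational(-1, 36))), 128), 117) = Mul(Add(Mul(Rational(1, 2), Rational(1, 36), Rational(107, 36)), 128), 117) = Mul(Add(Rational(107, 2592), 128), 117) = Mul(Rational(331883, 2592), 117) = Rational(4314479, 288)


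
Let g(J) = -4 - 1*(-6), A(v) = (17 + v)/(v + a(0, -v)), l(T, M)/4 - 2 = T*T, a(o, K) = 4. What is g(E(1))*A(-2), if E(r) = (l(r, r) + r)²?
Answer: 15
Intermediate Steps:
l(T, M) = 8 + 4*T² (l(T, M) = 8 + 4*(T*T) = 8 + 4*T²)
E(r) = (8 + r + 4*r²)² (E(r) = ((8 + 4*r²) + r)² = (8 + r + 4*r²)²)
A(v) = (17 + v)/(4 + v) (A(v) = (17 + v)/(v + 4) = (17 + v)/(4 + v))
g(J) = 2 (g(J) = -4 + 6 = 2)
g(E(1))*A(-2) = 2*((17 - 2)/(4 - 2)) = 2*(15/2) = 15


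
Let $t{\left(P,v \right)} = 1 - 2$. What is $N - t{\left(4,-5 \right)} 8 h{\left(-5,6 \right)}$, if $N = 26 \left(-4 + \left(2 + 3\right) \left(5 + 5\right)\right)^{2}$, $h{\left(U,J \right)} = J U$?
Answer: $54776$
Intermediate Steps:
$t{\left(P,v \right)} = -1$ ($t{\left(P,v \right)} = 1 - 2 = -1$)
$N = 55016$ ($N = 26 \left(-4 + 5 \cdot 10\right)^{2} = 26 \left(-4 + 50\right)^{2} = 26 \cdot 46^{2} = 26 \cdot 2116 = 55016$)
$N - t{\left(4,-5 \right)} 8 h{\left(-5,6 \right)} = 55016 - \left(-1\right) 8 \cdot 6 \left(-5\right) = 55016 - \left(-8\right) \left(-30\right) = 55016 - 240 = 54776$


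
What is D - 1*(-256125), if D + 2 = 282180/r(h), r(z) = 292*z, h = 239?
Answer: 4468648526/17447 ≈ 2.5613e+5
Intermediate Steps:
D = 35651/17447 (D = -2 + 282180/((292*239)) = -2 + 282180/69788 = -2 + 282180*(1/69788) = -2 + 70545/17447 = 35651/17447 ≈ 2.0434)
D - 1*(-256125) = 35651/17447 - 1*(-256125) = 35651/17447 + 256125 = 4468648526/17447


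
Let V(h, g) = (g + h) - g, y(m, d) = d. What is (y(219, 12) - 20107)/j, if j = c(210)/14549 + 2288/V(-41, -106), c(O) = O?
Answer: 11986848355/33279502 ≈ 360.19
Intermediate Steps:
V(h, g) = h
j = -33279502/596509 (j = 210/14549 + 2288/(-41) = 210*(1/14549) + 2288*(-1/41) = 210/14549 - 2288/41 = -33279502/596509 ≈ -55.790)
(y(219, 12) - 20107)/j = (12 - 20107)/(-33279502/596509) = -20095*(-596509/33279502) = 11986848355/33279502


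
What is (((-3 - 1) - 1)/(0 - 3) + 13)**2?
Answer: 1936/9 ≈ 215.11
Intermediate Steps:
(((-3 - 1) - 1)/(0 - 3) + 13)**2 = ((-4 - 1)/(-3) + 13)**2 = (-5*(-1/3) + 13)**2 = (5/3 + 13)**2 = (44/3)**2 = 1936/9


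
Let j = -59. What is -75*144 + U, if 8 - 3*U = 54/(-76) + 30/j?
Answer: -72620131/6726 ≈ -10797.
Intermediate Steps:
U = 20669/6726 (U = 8/3 - (54/(-76) + 30/(-59))/3 = 8/3 - (54*(-1/76) + 30*(-1/59))/3 = 8/3 - (-27/38 - 30/59)/3 = 8/3 - ⅓*(-2733/2242) = 8/3 + 911/2242 = 20669/6726 ≈ 3.0730)
-75*144 + U = -75*144 + 20669/6726 = -10800 + 20669/6726 = -72620131/6726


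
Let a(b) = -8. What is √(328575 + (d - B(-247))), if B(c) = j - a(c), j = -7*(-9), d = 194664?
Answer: 4*√32698 ≈ 723.30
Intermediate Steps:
j = 63
B(c) = 71 (B(c) = 63 - 1*(-8) = 63 + 8 = 71)
√(328575 + (d - B(-247))) = √(328575 + (194664 - 1*71)) = √(328575 + (194664 - 71)) = √(328575 + 194593) = √523168 = 4*√32698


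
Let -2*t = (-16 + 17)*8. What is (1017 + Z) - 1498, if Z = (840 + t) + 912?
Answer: 1267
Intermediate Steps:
t = -4 (t = -(-16 + 17)*8/2 = -8/2 = -½*8 = -4)
Z = 1748 (Z = (840 - 4) + 912 = 836 + 912 = 1748)
(1017 + Z) - 1498 = (1017 + 1748) - 1498 = 2765 - 1498 = 1267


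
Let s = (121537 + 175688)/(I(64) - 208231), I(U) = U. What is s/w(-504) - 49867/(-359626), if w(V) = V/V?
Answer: -32169724687/24954088514 ≈ -1.2892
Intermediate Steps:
w(V) = 1
s = -99075/69389 (s = (121537 + 175688)/(64 - 208231) = 297225/(-208167) = 297225*(-1/208167) = -99075/69389 ≈ -1.4278)
s/w(-504) - 49867/(-359626) = -99075/69389/1 - 49867/(-359626) = -99075/69389*1 - 49867*(-1/359626) = -99075/69389 + 49867/359626 = -32169724687/24954088514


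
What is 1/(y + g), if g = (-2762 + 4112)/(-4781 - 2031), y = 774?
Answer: 3406/2635569 ≈ 0.0012923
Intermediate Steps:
g = -675/3406 (g = 1350/(-6812) = 1350*(-1/6812) = -675/3406 ≈ -0.19818)
1/(y + g) = 1/(774 - 675/3406) = 1/(2635569/3406) = 3406/2635569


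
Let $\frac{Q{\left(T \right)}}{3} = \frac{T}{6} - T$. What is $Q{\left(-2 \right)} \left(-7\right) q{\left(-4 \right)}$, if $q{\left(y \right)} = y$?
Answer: $140$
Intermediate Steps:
$Q{\left(T \right)} = - \frac{5 T}{2}$ ($Q{\left(T \right)} = 3 \left(\frac{T}{6} - T\right) = 3 \left(- \frac{5 T}{6}\right) = - \frac{5 T}{2}$)
$Q{\left(-2 \right)} \left(-7\right) q{\left(-4 \right)} = \left(- \frac{5}{2}\right) \left(-2\right) \left(-7\right) \left(-4\right) = 5 \left(-7\right) \left(-4\right) = \left(-35\right) \left(-4\right) = 140$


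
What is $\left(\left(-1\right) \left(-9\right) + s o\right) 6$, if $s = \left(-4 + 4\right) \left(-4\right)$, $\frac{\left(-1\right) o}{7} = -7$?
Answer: $54$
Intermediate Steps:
$o = 49$ ($o = \left(-7\right) \left(-7\right) = 49$)
$s = 0$ ($s = 0 \left(-4\right) = 0$)
$\left(\left(-1\right) \left(-9\right) + s o\right) 6 = \left(\left(-1\right) \left(-9\right) + 0 \cdot 49\right) 6 = \left(9 + 0\right) 6 = 9 \cdot 6 = 54$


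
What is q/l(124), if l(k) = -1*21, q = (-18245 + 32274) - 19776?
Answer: 821/3 ≈ 273.67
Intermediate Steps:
q = -5747 (q = 14029 - 19776 = -5747)
l(k) = -21
q/l(124) = -5747/(-21) = -5747*(-1/21) = 821/3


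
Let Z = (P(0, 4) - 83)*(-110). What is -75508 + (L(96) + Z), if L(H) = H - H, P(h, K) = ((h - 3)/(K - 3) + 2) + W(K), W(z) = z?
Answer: -66708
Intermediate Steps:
P(h, K) = 2 + K + (-3 + h)/(-3 + K) (P(h, K) = ((h - 3)/(K - 3) + 2) + K = ((-3 + h)/(-3 + K) + 2) + K = (2 + (-3 + h)/(-3 + K)) + K = 2 + K + (-3 + h)/(-3 + K))
L(H) = 0
Z = 8800 (Z = ((-9 + 0 + 4² - 1*4)/(-3 + 4) - 83)*(-110) = ((-9 + 0 + 16 - 4)/1 - 83)*(-110) = (1*3 - 83)*(-110) = (3 - 83)*(-110) = -80*(-110) = 8800)
-75508 + (L(96) + Z) = -75508 + (0 + 8800) = -75508 + 8800 = -66708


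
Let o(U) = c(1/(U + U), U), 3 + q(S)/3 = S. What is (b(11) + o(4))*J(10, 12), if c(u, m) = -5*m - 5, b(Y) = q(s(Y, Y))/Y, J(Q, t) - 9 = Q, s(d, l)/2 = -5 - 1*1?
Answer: -6080/11 ≈ -552.73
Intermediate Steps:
s(d, l) = -12 (s(d, l) = 2*(-5 - 1*1) = 2*(-5 - 1) = 2*(-6) = -12)
J(Q, t) = 9 + Q
q(S) = -9 + 3*S
b(Y) = -45/Y (b(Y) = (-9 + 3*(-12))/Y = (-9 - 36)/Y = -45/Y)
c(u, m) = -5 - 5*m
o(U) = -5 - 5*U
(b(11) + o(4))*J(10, 12) = (-45/11 + (-5 - 5*4))*(9 + 10) = (-45*1/11 + (-5 - 20))*19 = (-45/11 - 25)*19 = -320/11*19 = -6080/11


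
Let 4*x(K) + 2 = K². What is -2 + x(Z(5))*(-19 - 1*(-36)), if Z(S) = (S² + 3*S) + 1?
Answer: 28535/4 ≈ 7133.8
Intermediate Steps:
Z(S) = 1 + S² + 3*S
x(K) = -½ + K²/4
-2 + x(Z(5))*(-19 - 1*(-36)) = -2 + (-½ + (1 + 5² + 3*5)²/4)*(-19 - 1*(-36)) = -2 + (-½ + (1 + 25 + 15)²/4)*(-19 + 36) = -2 + (-½ + (¼)*41²)*17 = -2 + (-½ + (¼)*1681)*17 = -2 + (-½ + 1681/4)*17 = -2 + (1679/4)*17 = -2 + 28543/4 = 28535/4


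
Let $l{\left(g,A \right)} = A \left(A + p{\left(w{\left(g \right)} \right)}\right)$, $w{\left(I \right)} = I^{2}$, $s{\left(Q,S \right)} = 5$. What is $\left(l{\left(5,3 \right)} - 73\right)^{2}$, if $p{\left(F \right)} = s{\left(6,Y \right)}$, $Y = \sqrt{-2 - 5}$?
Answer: $2401$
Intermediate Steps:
$Y = i \sqrt{7}$ ($Y = \sqrt{-7} = i \sqrt{7} \approx 2.6458 i$)
$p{\left(F \right)} = 5$
$l{\left(g,A \right)} = A \left(5 + A\right)$ ($l{\left(g,A \right)} = A \left(A + 5\right) = A \left(5 + A\right)$)
$\left(l{\left(5,3 \right)} - 73\right)^{2} = \left(3 \left(5 + 3\right) - 73\right)^{2} = \left(3 \cdot 8 - 73\right)^{2} = \left(24 - 73\right)^{2} = \left(-49\right)^{2} = 2401$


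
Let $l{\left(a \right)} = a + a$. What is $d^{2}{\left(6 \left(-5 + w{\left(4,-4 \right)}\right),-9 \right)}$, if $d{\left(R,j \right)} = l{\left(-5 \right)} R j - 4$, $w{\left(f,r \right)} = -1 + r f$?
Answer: $141229456$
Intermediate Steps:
$l{\left(a \right)} = 2 a$
$w{\left(f,r \right)} = -1 + f r$
$d{\left(R,j \right)} = -4 - 10 R j$ ($d{\left(R,j \right)} = 2 \left(-5\right) R j - 4 = - 10 R j - 4 = -4 - 10 R j$)
$d^{2}{\left(6 \left(-5 + w{\left(4,-4 \right)}\right),-9 \right)} = \left(-4 - 10 \cdot 6 \left(-5 + \left(-1 + 4 \left(-4\right)\right)\right) \left(-9\right)\right)^{2} = \left(-4 - 10 \cdot 6 \left(-5 - 17\right) \left(-9\right)\right)^{2} = \left(-4 - 10 \cdot 6 \left(-22\right) \left(-9\right)\right)^{2} = \left(-4 - \left(-1320\right) \left(-9\right)\right)^{2} = \left(-4 - 11880\right)^{2} = \left(-11884\right)^{2} = 141229456$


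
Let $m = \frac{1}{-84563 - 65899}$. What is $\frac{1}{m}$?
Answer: $-150462$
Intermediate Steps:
$m = - \frac{1}{150462}$ ($m = \frac{1}{-150462} = - \frac{1}{150462} \approx -6.6462 \cdot 10^{-6}$)
$\frac{1}{m} = \frac{1}{- \frac{1}{150462}} = -150462$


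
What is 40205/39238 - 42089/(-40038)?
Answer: 815303993/392752761 ≈ 2.0759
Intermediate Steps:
40205/39238 - 42089/(-40038) = 40205*(1/39238) - 42089*(-1/40038) = 40205/39238 + 42089/40038 = 815303993/392752761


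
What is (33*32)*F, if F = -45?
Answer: -47520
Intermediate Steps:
(33*32)*F = (33*32)*(-45) = 1056*(-45) = -47520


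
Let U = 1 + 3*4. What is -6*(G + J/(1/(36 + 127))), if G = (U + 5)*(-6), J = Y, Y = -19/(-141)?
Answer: 24262/47 ≈ 516.21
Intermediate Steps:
Y = 19/141 (Y = -19*(-1/141) = 19/141 ≈ 0.13475)
U = 13 (U = 1 + 12 = 13)
J = 19/141 ≈ 0.13475
G = -108 (G = (13 + 5)*(-6) = 18*(-6) = -108)
-6*(G + J/(1/(36 + 127))) = -6*(-108 + 19/(141*(1/(36 + 127)))) = -6*(-108 + 19/(141*(1/163))) = -6*(-108 + (19/141)*163) = -6*(-108 + 3097/141) = -6*(-12131/141) = 24262/47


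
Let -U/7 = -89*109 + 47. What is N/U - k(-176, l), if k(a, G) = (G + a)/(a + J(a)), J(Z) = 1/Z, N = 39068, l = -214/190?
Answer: -42582932318/99434776035 ≈ -0.42825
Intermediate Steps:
l = -107/95 (l = -214*1/190 = -107/95 ≈ -1.1263)
U = 67578 (U = -7*(-89*109 + 47) = -7*(-9701 + 47) = -7*(-9654) = 67578)
J(Z) = 1/Z
k(a, G) = (G + a)/(a + 1/a)
N/U - k(-176, l) = 39068/67578 - (-176)*(-107/95 - 176)/(1 + (-176)²) = 39068*(1/67578) - (-176)*(-16827)/((1 + 30976)*95) = 19534/33789 - (-176)*(-16827)/(30977*95) = 19534/33789 - 1*2961552/2942815 = 19534/33789 - 2961552/2942815 = -42582932318/99434776035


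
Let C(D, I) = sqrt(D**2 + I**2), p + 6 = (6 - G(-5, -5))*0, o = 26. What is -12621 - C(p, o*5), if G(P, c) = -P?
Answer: -12621 - 2*sqrt(4234) ≈ -12751.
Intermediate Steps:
p = -6 (p = -6 + (6 - (-1)*(-5))*0 = -6 + (6 - 1*5)*0 = -6 + (6 - 5)*0 = -6 + 1*0 = -6 + 0 = -6)
-12621 - C(p, o*5) = -12621 - sqrt((-6)**2 + (26*5)**2) = -12621 - sqrt(36 + 130**2) = -12621 - sqrt(36 + 16900) = -12621 - sqrt(16936) = -12621 - 2*sqrt(4234)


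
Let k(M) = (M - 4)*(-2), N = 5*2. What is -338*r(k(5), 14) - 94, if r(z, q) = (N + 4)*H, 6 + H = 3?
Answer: 14102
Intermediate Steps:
H = -3 (H = -6 + 3 = -3)
N = 10
k(M) = 8 - 2*M (k(M) = (-4 + M)*(-2) = 8 - 2*M)
r(z, q) = -42 (r(z, q) = (10 + 4)*(-3) = 14*(-3) = -42)
-338*r(k(5), 14) - 94 = -338*(-42) - 94 = 14196 - 94 = 14102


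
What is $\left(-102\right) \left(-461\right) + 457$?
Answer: $47479$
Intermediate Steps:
$\left(-102\right) \left(-461\right) + 457 = 47022 + 457 = 47479$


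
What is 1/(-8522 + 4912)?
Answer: -1/3610 ≈ -0.00027701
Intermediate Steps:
1/(-8522 + 4912) = 1/(-3610) = -1/3610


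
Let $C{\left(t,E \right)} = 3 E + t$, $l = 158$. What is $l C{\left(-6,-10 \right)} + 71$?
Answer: $-5617$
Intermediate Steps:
$C{\left(t,E \right)} = t + 3 E$
$l C{\left(-6,-10 \right)} + 71 = 158 \left(-6 + 3 \left(-10\right)\right) + 71 = 158 \left(-6 - 30\right) + 71 = 158 \left(-36\right) + 71 = -5688 + 71 = -5617$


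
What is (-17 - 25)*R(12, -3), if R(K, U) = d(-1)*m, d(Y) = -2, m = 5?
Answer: 420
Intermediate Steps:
R(K, U) = -10 (R(K, U) = -2*5 = -10)
(-17 - 25)*R(12, -3) = (-17 - 25)*(-10) = -42*(-10) = 420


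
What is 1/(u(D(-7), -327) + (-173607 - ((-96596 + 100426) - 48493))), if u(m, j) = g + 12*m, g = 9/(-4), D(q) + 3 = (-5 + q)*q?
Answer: -4/511897 ≈ -7.8141e-6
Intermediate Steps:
D(q) = -3 + q*(-5 + q) (D(q) = -3 + (-5 + q)*q = -3 + q*(-5 + q))
g = -9/4 (g = 9*(-¼) = -9/4 ≈ -2.2500)
u(m, j) = -9/4 + 12*m
1/(u(D(-7), -327) + (-173607 - ((-96596 + 100426) - 48493))) = 1/((-9/4 + 12*(-3 + (-7)² - 5*(-7))) + (-173607 - ((-96596 + 100426) - 48493))) = 1/((-9/4 + 12*(-3 + 49 + 35)) + (-173607 - (3830 - 48493))) = 1/((-9/4 + 12*81) + (-173607 - 1*(-44663))) = 1/((-9/4 + 972) + (-173607 + 44663)) = 1/(3879/4 - 128944) = 1/(-511897/4) = -4/511897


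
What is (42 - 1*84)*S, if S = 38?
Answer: -1596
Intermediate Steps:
(42 - 1*84)*S = (42 - 1*84)*38 = (42 - 84)*38 = -42*38 = -1596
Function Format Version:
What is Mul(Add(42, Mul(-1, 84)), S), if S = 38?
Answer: -1596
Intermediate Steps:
Mul(Add(42, Mul(-1, 84)), S) = Mul(Add(42, Mul(-1, 84)), 38) = Mul(Add(42, -84), 38) = Mul(-42, 38) = -1596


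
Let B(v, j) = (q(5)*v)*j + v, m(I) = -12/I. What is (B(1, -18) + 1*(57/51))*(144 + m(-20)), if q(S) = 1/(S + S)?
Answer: 19521/425 ≈ 45.932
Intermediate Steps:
q(S) = 1/(2*S)
B(v, j) = v + j*v/10 (B(v, j) = (((½)/5)*v)*j + v = (((½)*(⅕))*v)*j + v = (v/10)*j + v = j*v/10 + v = v + j*v/10)
(B(1, -18) + 1*(57/51))*(144 + m(-20)) = ((⅒)*1*(10 - 18) + 1*(57/51))*(144 - 12/(-20)) = ((⅒)*1*(-8) + 1*(57*(1/51)))*(144 - 12*(-1/20)) = (-⅘ + 1*(19/17))*(144 + ⅗) = (-⅘ + 19/17)*(723/5) = (27/85)*(723/5) = 19521/425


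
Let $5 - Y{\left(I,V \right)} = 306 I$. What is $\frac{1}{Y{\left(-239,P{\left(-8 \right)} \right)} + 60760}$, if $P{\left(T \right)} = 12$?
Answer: $\frac{1}{133899} \approx 7.4683 \cdot 10^{-6}$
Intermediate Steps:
$Y{\left(I,V \right)} = 5 - 306 I$
$\frac{1}{Y{\left(-239,P{\left(-8 \right)} \right)} + 60760} = \frac{1}{\left(5 - -73134\right) + 60760} = \frac{1}{\left(5 + 73134\right) + 60760} = \frac{1}{73139 + 60760} = \frac{1}{133899}$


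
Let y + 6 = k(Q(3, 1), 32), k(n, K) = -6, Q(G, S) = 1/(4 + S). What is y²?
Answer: 144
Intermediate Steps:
y = -12 (y = -6 - 6 = -12)
y² = (-12)² = 144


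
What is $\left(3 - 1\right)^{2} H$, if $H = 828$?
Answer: $3312$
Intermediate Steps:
$\left(3 - 1\right)^{2} H = \left(3 - 1\right)^{2} \cdot 828 = 2^{2} \cdot 828 = 4 \cdot 828 = 3312$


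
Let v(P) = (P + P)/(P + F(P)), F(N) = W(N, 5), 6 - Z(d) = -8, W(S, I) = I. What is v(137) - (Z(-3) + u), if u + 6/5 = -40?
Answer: 10341/355 ≈ 29.130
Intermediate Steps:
u = -206/5 (u = -6/5 - 40 = -206/5 ≈ -41.200)
Z(d) = 14 (Z(d) = 6 - 1*(-8) = 6 + 8 = 14)
F(N) = 5
v(P) = 2*P/(5 + P) (v(P) = (P + P)/(P + 5) = (2*P)/(5 + P) = 2*P/(5 + P))
v(137) - (Z(-3) + u) = 2*137/(5 + 137) - (14 - 206/5) = 2*137/142 - 1*(-136/5) = 2*137*(1/142) + 136/5 = 137/71 + 136/5 = 10341/355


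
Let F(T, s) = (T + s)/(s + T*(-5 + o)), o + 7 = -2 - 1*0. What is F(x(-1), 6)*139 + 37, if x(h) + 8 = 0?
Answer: 2044/59 ≈ 34.644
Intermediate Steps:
x(h) = -8 (x(h) = -8 + 0 = -8)
o = -9 (o = -7 + (-2 - 1*0) = -7 + (-2 + 0) = -7 - 2 = -9)
F(T, s) = (T + s)/(s - 14*T) (F(T, s) = (T + s)/(s + T*(-5 - 9)) = (T + s)/(s + T*(-14)) = (T + s)/(s - 14*T))
F(x(-1), 6)*139 + 37 = ((-8 + 6)/(6 - 14*(-8)))*139 + 37 = (-2/(6 + 112))*139 + 37 = (-2/118)*139 + 37 = ((1/118)*(-2))*139 + 37 = -1/59*139 + 37 = -139/59 + 37 = 2044/59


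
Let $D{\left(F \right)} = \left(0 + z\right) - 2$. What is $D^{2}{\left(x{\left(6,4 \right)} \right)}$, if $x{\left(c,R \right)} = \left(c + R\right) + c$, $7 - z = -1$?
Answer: $36$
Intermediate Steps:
$z = 8$ ($z = 7 - -1 = 7 + 1 = 8$)
$x{\left(c,R \right)} = R + 2 c$ ($x{\left(c,R \right)} = \left(R + c\right) + c = R + 2 c$)
$D{\left(F \right)} = 6$ ($D{\left(F \right)} = \left(0 + 8\right) - 2 = 8 - 2 = 6$)
$D^{2}{\left(x{\left(6,4 \right)} \right)} = 6^{2} = 36$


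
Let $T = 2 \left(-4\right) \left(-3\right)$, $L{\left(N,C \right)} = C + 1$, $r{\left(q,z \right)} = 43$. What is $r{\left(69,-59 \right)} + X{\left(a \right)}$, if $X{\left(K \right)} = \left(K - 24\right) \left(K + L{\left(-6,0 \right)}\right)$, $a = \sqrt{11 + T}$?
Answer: $54 - 23 \sqrt{35} \approx -82.07$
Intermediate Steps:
$L{\left(N,C \right)} = 1 + C$
$T = 24$ ($T = \left(-8\right) \left(-3\right) = 24$)
$a = \sqrt{35}$ ($a = \sqrt{11 + 24} = \sqrt{35} \approx 5.9161$)
$X{\left(K \right)} = \left(1 + K\right) \left(-24 + K\right)$ ($X{\left(K \right)} = \left(K - 24\right) \left(K + \left(1 + 0\right)\right) = \left(-24 + K\right) \left(K + 1\right) = \left(-24 + K\right) \left(1 + K\right) = \left(1 + K\right) \left(-24 + K\right)$)
$r{\left(69,-59 \right)} + X{\left(a \right)} = 43 - \left(24 - 35 + 23 \sqrt{35}\right) = 43 - \left(-11 + 23 \sqrt{35}\right) = 43 + \left(11 - 23 \sqrt{35}\right) = 54 - 23 \sqrt{35}$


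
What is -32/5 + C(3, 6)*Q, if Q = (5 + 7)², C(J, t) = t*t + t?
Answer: 30208/5 ≈ 6041.6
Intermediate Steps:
C(J, t) = t + t² (C(J, t) = t² + t = t + t²)
Q = 144 (Q = 12² = 144)
-32/5 + C(3, 6)*Q = -32/5 + (6*(1 + 6))*144 = -32*⅕ + (6*7)*144 = -32/5 + 42*144 = -32/5 + 6048 = 30208/5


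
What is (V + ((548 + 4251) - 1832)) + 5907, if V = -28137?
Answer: -19263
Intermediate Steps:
(V + ((548 + 4251) - 1832)) + 5907 = (-28137 + ((548 + 4251) - 1832)) + 5907 = (-28137 + (4799 - 1832)) + 5907 = (-28137 + 2967) + 5907 = -25170 + 5907 = -19263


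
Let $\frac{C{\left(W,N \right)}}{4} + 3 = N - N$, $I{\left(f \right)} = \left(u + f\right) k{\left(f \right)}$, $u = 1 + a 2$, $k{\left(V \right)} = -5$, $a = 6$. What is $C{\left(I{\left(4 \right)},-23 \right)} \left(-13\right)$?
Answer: $156$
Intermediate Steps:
$u = 13$ ($u = 1 + 6 \cdot 2 = 1 + 12 = 13$)
$I{\left(f \right)} = -65 - 5 f$ ($I{\left(f \right)} = \left(13 + f\right) \left(-5\right) = -65 - 5 f$)
$C{\left(W,N \right)} = -12$ ($C{\left(W,N \right)} = -12 + 4 \left(N - N\right) = -12 + 4 \cdot 0 = -12 + 0 = -12$)
$C{\left(I{\left(4 \right)},-23 \right)} \left(-13\right) = \left(-12\right) \left(-13\right) = 156$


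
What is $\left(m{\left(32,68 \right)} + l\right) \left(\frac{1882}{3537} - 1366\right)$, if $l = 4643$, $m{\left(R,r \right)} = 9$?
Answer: $- \frac{22467578320}{3537} \approx -6.3522 \cdot 10^{6}$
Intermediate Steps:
$\left(m{\left(32,68 \right)} + l\right) \left(\frac{1882}{3537} - 1366\right) = \left(9 + 4643\right) \left(\frac{1882}{3537} - 1366\right) = 4652 \left(1882 \cdot \frac{1}{3537} - 1366\right) = 4652 \left(\frac{1882}{3537} - 1366\right) = 4652 \left(- \frac{4829660}{3537}\right) = - \frac{22467578320}{3537}$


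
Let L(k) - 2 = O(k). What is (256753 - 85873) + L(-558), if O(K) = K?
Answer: 170324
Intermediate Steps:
L(k) = 2 + k
(256753 - 85873) + L(-558) = (256753 - 85873) + (2 - 558) = 170880 - 556 = 170324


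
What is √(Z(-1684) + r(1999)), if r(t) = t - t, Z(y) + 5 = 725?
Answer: 12*√5 ≈ 26.833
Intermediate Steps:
Z(y) = 720 (Z(y) = -5 + 725 = 720)
r(t) = 0
√(Z(-1684) + r(1999)) = √(720 + 0) = √720 = 12*√5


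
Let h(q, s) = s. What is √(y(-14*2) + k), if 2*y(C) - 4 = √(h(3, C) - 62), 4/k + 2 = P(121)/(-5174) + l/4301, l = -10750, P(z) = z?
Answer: √(45203622673305192 + 60779719650801366*I*√10)/201295338 ≈ 1.7304 + 1.3706*I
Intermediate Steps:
k = -89013496/100647669 (k = 4/(-2 + (121/(-5174) - 10750/4301)) = 4/(-2 + (121*(-1/5174) - 10750*1/4301)) = 4/(-2 + (-121/5174 - 10750/4301)) = 4/(-2 - 56140921/22253374) = 4/(-100647669/22253374) = 4*(-22253374/100647669) = -89013496/100647669 ≈ -0.88441)
y(C) = 2 + √(-62 + C)/2 (y(C) = 2 + √(C - 62)/2 = 2 + √(-62 + C)/2)
√(y(-14*2) + k) = √((2 + √(-62 - 14*2)/2) - 89013496/100647669) = √((2 + √(-62 - 28)/2) - 89013496/100647669) = √((2 + √(-90)/2) - 89013496/100647669) = √((2 + (3*I*√10)/2) - 89013496/100647669) = √((2 + 3*I*√10/2) - 89013496/100647669) = √(112281842/100647669 + 3*I*√10/2)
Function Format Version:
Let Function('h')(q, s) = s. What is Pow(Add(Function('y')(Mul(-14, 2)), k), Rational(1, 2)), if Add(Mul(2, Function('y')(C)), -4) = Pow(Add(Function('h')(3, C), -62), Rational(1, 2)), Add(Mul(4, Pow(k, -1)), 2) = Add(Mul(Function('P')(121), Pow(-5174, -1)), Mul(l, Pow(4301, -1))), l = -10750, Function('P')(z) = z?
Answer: Mul(Rational(1, 201295338), Pow(Add(45203622673305192, Mul(60779719650801366, I, Pow(10, Rational(1, 2)))), Rational(1, 2))) ≈ Add(1.7304, Mul(1.3706, I))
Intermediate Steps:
k = Rational(-89013496, 100647669) (k = Mul(4, Pow(Add(-2, Add(Mul(121, Pow(-5174, -1)), Mul(-10750, Pow(4301, -1)))), -1)) = Mul(4, Pow(Add(-2, Add(Mul(121, Rational(-1, 5174)), Mul(-10750, Rational(1, 4301)))), -1)) = Mul(4, Pow(Add(-2, Add(Rational(-121, 5174), Rational(-10750, 4301))), -1)) = Mul(4, Pow(Add(-2, Rational(-56140921, 22253374)), -1)) = Mul(4, Pow(Rational(-100647669, 22253374), -1)) = Mul(4, Rational(-22253374, 100647669)) = Rational(-89013496, 100647669) ≈ -0.88441)
Function('y')(C) = Add(2, Mul(Rational(1, 2), Pow(Add(-62, C), Rational(1, 2)))) (Function('y')(C) = Add(2, Mul(Rational(1, 2), Pow(Add(C, -62), Rational(1, 2)))) = Add(2, Mul(Rational(1, 2), Pow(Add(-62, C), Rational(1, 2)))))
Pow(Add(Function('y')(Mul(-14, 2)), k), Rational(1, 2)) = Pow(Add(Add(2, Mul(Rational(1, 2), Pow(Add(-62, Mul(-14, 2)), Rational(1, 2)))), Rational(-89013496, 100647669)), Rational(1, 2)) = Pow(Add(Add(2, Mul(Rational(1, 2), Pow(Add(-62, -28), Rational(1, 2)))), Rational(-89013496, 100647669)), Rational(1, 2)) = Pow(Add(Add(2, Mul(Rational(1, 2), Pow(-90, Rational(1, 2)))), Rational(-89013496, 100647669)), Rational(1, 2)) = Pow(Add(Add(2, Mul(Rational(1, 2), Mul(3, I, Pow(10, Rational(1, 2))))), Rational(-89013496, 100647669)), Rational(1, 2)) = Pow(Add(Add(2, Mul(Rational(3, 2), I, Pow(10, Rational(1, 2)))), Rational(-89013496, 100647669)), Rational(1, 2)) = Pow(Add(Rational(112281842, 100647669), Mul(Rational(3, 2), I, Pow(10, Rational(1, 2)))), Rational(1, 2))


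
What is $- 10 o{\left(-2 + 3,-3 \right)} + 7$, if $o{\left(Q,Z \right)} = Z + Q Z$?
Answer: $67$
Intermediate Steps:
$- 10 o{\left(-2 + 3,-3 \right)} + 7 = - 10 \left(- 3 \left(1 + \left(-2 + 3\right)\right)\right) + 7 = - 10 \left(- 3 \left(1 + 1\right)\right) + 7 = - 10 \left(\left(-3\right) 2\right) + 7 = \left(-10\right) \left(-6\right) + 7 = 60 + 7 = 67$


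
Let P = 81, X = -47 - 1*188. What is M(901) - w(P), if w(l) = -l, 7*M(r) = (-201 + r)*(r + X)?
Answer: 66681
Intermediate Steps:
X = -235 (X = -47 - 188 = -235)
M(r) = (-235 + r)*(-201 + r)/7 (M(r) = ((-201 + r)*(r - 235))/7 = ((-201 + r)*(-235 + r))/7 = ((-235 + r)*(-201 + r))/7 = (-235 + r)*(-201 + r)/7)
M(901) - w(P) = (47235/7 - 436/7*901 + (⅐)*901²) - (-1)*81 = (47235/7 - 392836/7 + (⅐)*811801) - 1*(-81) = (47235/7 - 392836/7 + 811801/7) + 81 = 66600 + 81 = 66681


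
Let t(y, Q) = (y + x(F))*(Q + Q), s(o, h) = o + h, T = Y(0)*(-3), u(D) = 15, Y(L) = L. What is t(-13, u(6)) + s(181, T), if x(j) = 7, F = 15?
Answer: 1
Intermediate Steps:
T = 0 (T = 0*(-3) = 0)
s(o, h) = h + o
t(y, Q) = 2*Q*(7 + y) (t(y, Q) = (y + 7)*(Q + Q) = (7 + y)*(2*Q) = 2*Q*(7 + y))
t(-13, u(6)) + s(181, T) = 2*15*(7 - 13) + (0 + 181) = 2*15*(-6) + 181 = -180 + 181 = 1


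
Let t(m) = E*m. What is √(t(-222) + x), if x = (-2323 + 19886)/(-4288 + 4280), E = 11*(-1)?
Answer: √3946/4 ≈ 15.704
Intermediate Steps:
E = -11
t(m) = -11*m
x = -17563/8 (x = 17563/(-8) = 17563*(-⅛) = -17563/8 ≈ -2195.4)
√(t(-222) + x) = √(-11*(-222) - 17563/8) = √(2442 - 17563/8) = √(1973/8) = √3946/4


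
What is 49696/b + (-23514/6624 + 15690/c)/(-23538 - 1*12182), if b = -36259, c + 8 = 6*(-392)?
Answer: -23120301281537/16872457904256 ≈ -1.3703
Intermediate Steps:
c = -2360 (c = -8 + 6*(-392) = -8 - 2352 = -2360)
49696/b + (-23514/6624 + 15690/c)/(-23538 - 1*12182) = 49696/(-36259) + (-23514/6624 + 15690/(-2360))/(-23538 - 1*12182) = 49696*(-1/36259) + (-23514*1/6624 + 15690*(-1/2360))/(-23538 - 12182) = -49696/36259 + (-3919/1104 - 1569/236)/(-35720) = -49696/36259 - 664265/65136*(-1/35720) = -49696/36259 + 132853/465331584 = -23120301281537/16872457904256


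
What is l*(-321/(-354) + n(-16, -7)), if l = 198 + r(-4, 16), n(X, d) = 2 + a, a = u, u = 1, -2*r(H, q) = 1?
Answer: 182095/236 ≈ 771.59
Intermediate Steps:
r(H, q) = -½ (r(H, q) = -½*1 = -½)
a = 1
n(X, d) = 3 (n(X, d) = 2 + 1 = 3)
l = 395/2 (l = 198 - ½ = 395/2 ≈ 197.50)
l*(-321/(-354) + n(-16, -7)) = 395*(-321/(-354) + 3)/2 = 395*(-321*(-1/354) + 3)/2 = 395*(107/118 + 3)/2 = (395/2)*(461/118) = 182095/236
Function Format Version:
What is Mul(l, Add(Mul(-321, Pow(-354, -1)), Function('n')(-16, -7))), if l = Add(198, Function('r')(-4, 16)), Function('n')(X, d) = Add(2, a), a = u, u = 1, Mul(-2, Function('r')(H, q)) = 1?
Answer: Rational(182095, 236) ≈ 771.59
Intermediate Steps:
Function('r')(H, q) = Rational(-1, 2) (Function('r')(H, q) = Mul(Rational(-1, 2), 1) = Rational(-1, 2))
a = 1
Function('n')(X, d) = 3 (Function('n')(X, d) = Add(2, 1) = 3)
l = Rational(395, 2) (l = Add(198, Rational(-1, 2)) = Rational(395, 2) ≈ 197.50)
Mul(l, Add(Mul(-321, Pow(-354, -1)), Function('n')(-16, -7))) = Mul(Rational(395, 2), Add(Mul(-321, Pow(-354, -1)), 3)) = Mul(Rational(395, 2), Add(Mul(-321, Rational(-1, 354)), 3)) = Mul(Rational(395, 2), Add(Rational(107, 118), 3)) = Mul(Rational(395, 2), Rational(461, 118)) = Rational(182095, 236)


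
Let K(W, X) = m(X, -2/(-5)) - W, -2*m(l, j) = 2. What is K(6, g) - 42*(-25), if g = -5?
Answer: 1043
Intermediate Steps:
m(l, j) = -1 (m(l, j) = -½*2 = -1)
K(W, X) = -1 - W
K(6, g) - 42*(-25) = (-1 - 1*6) - 42*(-25) = (-1 - 6) + 1050 = -7 + 1050 = 1043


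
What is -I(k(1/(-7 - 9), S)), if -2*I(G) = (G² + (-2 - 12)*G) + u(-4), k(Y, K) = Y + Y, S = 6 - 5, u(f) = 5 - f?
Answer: 689/128 ≈ 5.3828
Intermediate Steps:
S = 1
k(Y, K) = 2*Y
I(G) = -9/2 + 7*G - G²/2 (I(G) = -((G² + (-2 - 12)*G) + (5 - 1*(-4)))/2 = -((G² - 14*G) + (5 + 4))/2 = -((G² - 14*G) + 9)/2 = -(9 + G² - 14*G)/2 = -9/2 + 7*G - G²/2)
-I(k(1/(-7 - 9), S)) = -(-9/2 + 7*(2/(-7 - 9)) - 4/(-7 - 9)²/2) = -(-9/2 + 7*(2/(-16)) - (2/(-16))²/2) = -(-9/2 + 7*(2*(-1/16)) - (2*(-1/16))²/2) = -(-9/2 + 7*(-⅛) - (-⅛)²/2) = -(-9/2 - 7/8 - ½*1/64) = -(-9/2 - 7/8 - 1/128) = -1*(-689/128) = 689/128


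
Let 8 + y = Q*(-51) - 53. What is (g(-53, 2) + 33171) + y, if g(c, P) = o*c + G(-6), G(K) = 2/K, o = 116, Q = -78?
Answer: 92819/3 ≈ 30940.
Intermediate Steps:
g(c, P) = -⅓ + 116*c (g(c, P) = 116*c + 2/(-6) = 116*c + 2*(-⅙) = 116*c - ⅓ = -⅓ + 116*c)
y = 3917 (y = -8 + (-78*(-51) - 53) = -8 + (3978 - 53) = -8 + 3925 = 3917)
(g(-53, 2) + 33171) + y = ((-⅓ + 116*(-53)) + 33171) + 3917 = ((-⅓ - 6148) + 33171) + 3917 = (-18445/3 + 33171) + 3917 = 81068/3 + 3917 = 92819/3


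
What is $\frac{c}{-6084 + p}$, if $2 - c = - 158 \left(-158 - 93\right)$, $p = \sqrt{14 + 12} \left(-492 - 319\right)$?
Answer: $\frac{9279504}{765935} - \frac{16080508 \sqrt{26}}{9957155} \approx 3.8805$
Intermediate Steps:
$p = - 811 \sqrt{26}$ ($p = \sqrt{26} \left(-492 - 319\right) = \sqrt{26} \left(-811\right) = - 811 \sqrt{26} \approx -4135.3$)
$c = -39656$ ($c = 2 - - 158 \left(-158 - 93\right) = 2 - \left(-158\right) \left(-251\right) = 2 - 39658 = -39656$)
$\frac{c}{-6084 + p} = - \frac{39656}{-6084 - 811 \sqrt{26}}$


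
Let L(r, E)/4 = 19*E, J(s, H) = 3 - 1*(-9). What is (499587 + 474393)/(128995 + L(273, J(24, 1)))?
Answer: 973980/129907 ≈ 7.4975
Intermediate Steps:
J(s, H) = 12 (J(s, H) = 3 + 9 = 12)
L(r, E) = 76*E (L(r, E) = 4*(19*E) = 76*E)
(499587 + 474393)/(128995 + L(273, J(24, 1))) = (499587 + 474393)/(128995 + 76*12) = 973980/(128995 + 912) = 973980/129907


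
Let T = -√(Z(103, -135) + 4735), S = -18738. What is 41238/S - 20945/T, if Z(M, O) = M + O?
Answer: -2291/1041 + 20945*√4703/4703 ≈ 303.22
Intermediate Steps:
T = -√4703 (T = -√((103 - 135) + 4735) = -√(-32 + 4735) = -√4703 ≈ -68.578)
41238/S - 20945/T = 41238/(-18738) - 20945*(-√4703/4703) = 41238*(-1/18738) - (-20945)*√4703/4703 = -2291/1041 + 20945*√4703/4703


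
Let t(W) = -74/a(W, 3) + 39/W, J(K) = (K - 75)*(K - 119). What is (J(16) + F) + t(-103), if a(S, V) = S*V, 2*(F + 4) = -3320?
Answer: 1363574/309 ≈ 4412.9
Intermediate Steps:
F = -1664 (F = -4 + (1/2)*(-3320) = -4 - 1660 = -1664)
J(K) = (-119 + K)*(-75 + K) (J(K) = (-75 + K)*(-119 + K) = (-119 + K)*(-75 + K))
t(W) = 43/(3*W) (t(W) = -74*1/(3*W) + 39/W = -74/(3*W) + 39/W = 43/(3*W))
(J(16) + F) + t(-103) = ((8925 + 16**2 - 194*16) - 1664) + (43/3)/(-103) = ((8925 + 256 - 3104) - 1664) + (43/3)*(-1/103) = (6077 - 1664) - 43/309 = 4413 - 43/309 = 1363574/309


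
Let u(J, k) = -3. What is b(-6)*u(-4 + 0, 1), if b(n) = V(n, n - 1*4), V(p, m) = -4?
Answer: 12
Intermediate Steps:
b(n) = -4
b(-6)*u(-4 + 0, 1) = -4*(-3) = 12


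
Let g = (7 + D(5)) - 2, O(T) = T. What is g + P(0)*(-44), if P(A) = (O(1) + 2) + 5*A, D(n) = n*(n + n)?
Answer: -77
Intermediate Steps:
D(n) = 2*n² (D(n) = n*(2*n) = 2*n²)
P(A) = 3 + 5*A (P(A) = (1 + 2) + 5*A = 3 + 5*A)
g = 55 (g = (7 + 2*5²) - 2 = (7 + 2*25) - 2 = (7 + 50) - 2 = 57 - 2 = 55)
g + P(0)*(-44) = 55 + (3 + 5*0)*(-44) = 55 + (3 + 0)*(-44) = 55 + 3*(-44) = 55 - 132 = -77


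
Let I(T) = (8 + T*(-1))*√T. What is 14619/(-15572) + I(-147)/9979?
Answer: -14619/15572 + 1085*I*√3/9979 ≈ -0.9388 + 0.18832*I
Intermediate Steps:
I(T) = √T*(8 - T) (I(T) = (8 - T)*√T = √T*(8 - T))
14619/(-15572) + I(-147)/9979 = 14619/(-15572) + (√(-147)*(8 - 1*(-147)))/9979 = 14619*(-1/15572) + ((7*I*√3)*(8 + 147))*(1/9979) = -14619/15572 + ((7*I*√3)*155)*(1/9979) = -14619/15572 + (1085*I*√3)*(1/9979) = -14619/15572 + 1085*I*√3/9979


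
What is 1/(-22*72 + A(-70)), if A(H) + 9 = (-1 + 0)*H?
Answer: -1/1523 ≈ -0.00065660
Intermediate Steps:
A(H) = -9 - H (A(H) = -9 + (-1 + 0)*H = -9 - H)
1/(-22*72 + A(-70)) = 1/(-22*72 + (-9 - 1*(-70))) = 1/(-1584 + (-9 + 70)) = 1/(-1584 + 61) = 1/(-1523) = -1/1523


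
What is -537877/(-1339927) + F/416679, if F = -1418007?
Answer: -558634605002/186106480811 ≈ -3.0017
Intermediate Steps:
-537877/(-1339927) + F/416679 = -537877/(-1339927) - 1418007/416679 = -537877*(-1/1339927) - 1418007*1/416679 = 537877/1339927 - 472669/138893 = -558634605002/186106480811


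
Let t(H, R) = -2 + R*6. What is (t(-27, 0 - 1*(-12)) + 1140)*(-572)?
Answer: -692120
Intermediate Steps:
t(H, R) = -2 + 6*R
(t(-27, 0 - 1*(-12)) + 1140)*(-572) = ((-2 + 6*(0 - 1*(-12))) + 1140)*(-572) = ((-2 + 6*(0 + 12)) + 1140)*(-572) = ((-2 + 6*12) + 1140)*(-572) = ((-2 + 72) + 1140)*(-572) = (70 + 1140)*(-572) = 1210*(-572) = -692120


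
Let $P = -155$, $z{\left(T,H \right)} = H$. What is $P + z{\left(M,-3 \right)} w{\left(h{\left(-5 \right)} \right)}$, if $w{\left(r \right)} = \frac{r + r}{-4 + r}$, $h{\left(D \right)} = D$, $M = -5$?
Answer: $- \frac{475}{3} \approx -158.33$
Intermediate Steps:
$w{\left(r \right)} = \frac{2 r}{-4 + r}$
$P + z{\left(M,-3 \right)} w{\left(h{\left(-5 \right)} \right)} = -155 - 3 \cdot 2 \left(-5\right) \frac{1}{-4 - 5} = -155 - 3 \cdot 2 \left(-5\right) \frac{1}{-9} = -155 - 3 \cdot 2 \left(-5\right) \left(- \frac{1}{9}\right) = -155 - \frac{10}{3} = - \frac{475}{3}$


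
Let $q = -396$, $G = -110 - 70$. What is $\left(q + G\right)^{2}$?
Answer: $331776$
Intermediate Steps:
$G = -180$
$\left(q + G\right)^{2} = \left(-396 - 180\right)^{2} = \left(-576\right)^{2} = 331776$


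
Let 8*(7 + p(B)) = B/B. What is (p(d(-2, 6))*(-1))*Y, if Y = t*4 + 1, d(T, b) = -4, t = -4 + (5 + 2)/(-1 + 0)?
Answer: -2365/8 ≈ -295.63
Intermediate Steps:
t = -11 (t = -4 + 7/(-1) = -4 + 7*(-1) = -4 - 7 = -11)
p(B) = -55/8 (p(B) = -7 + (B/B)/8 = -7 + (⅛)*1 = -7 + ⅛ = -55/8)
Y = -43 (Y = -11*4 + 1 = -44 + 1 = -43)
(p(d(-2, 6))*(-1))*Y = -55/8*(-1)*(-43) = (55/8)*(-43) = -2365/8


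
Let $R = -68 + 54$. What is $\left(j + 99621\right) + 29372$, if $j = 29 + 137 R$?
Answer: $127104$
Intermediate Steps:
$R = -14$
$j = -1889$ ($j = 29 + 137 \left(-14\right) = 29 - 1918 = -1889$)
$\left(j + 99621\right) + 29372 = \left(-1889 + 99621\right) + 29372 = 97732 + 29372 = 127104$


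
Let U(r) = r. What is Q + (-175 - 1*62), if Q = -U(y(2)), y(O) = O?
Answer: -239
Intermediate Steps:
Q = -2 (Q = -1*2 = -2)
Q + (-175 - 1*62) = -2 + (-175 - 1*62) = -2 + (-175 - 62) = -2 - 237 = -239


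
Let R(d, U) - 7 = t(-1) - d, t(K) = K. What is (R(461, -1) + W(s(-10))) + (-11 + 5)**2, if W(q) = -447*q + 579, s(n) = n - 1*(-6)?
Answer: 1948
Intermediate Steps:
R(d, U) = 6 - d (R(d, U) = 7 + (-1 - d) = 6 - d)
s(n) = 6 + n (s(n) = n + 6 = 6 + n)
W(q) = 579 - 447*q
(R(461, -1) + W(s(-10))) + (-11 + 5)**2 = ((6 - 1*461) + (579 - 447*(6 - 10))) + (-11 + 5)**2 = ((6 - 461) + (579 - 447*(-4))) + (-6)**2 = (-455 + (579 + 1788)) + 36 = (-455 + 2367) + 36 = 1912 + 36 = 1948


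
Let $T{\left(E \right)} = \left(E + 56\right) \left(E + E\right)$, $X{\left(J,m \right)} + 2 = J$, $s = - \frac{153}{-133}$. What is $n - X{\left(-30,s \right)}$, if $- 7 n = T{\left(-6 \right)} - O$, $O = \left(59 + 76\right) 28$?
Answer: $\frac{4604}{7} \approx 657.71$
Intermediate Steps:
$s = \frac{153}{133}$ ($s = \left(-153\right) \left(- \frac{1}{133}\right) = \frac{153}{133} \approx 1.1504$)
$X{\left(J,m \right)} = -2 + J$
$T{\left(E \right)} = 2 E \left(56 + E\right)$ ($T{\left(E \right)} = \left(56 + E\right) 2 E = 2 E \left(56 + E\right)$)
$O = 3780$ ($O = 135 \cdot 28 = 3780$)
$n = \frac{4380}{7}$ ($n = - \frac{2 \left(-6\right) \left(56 - 6\right) - 3780}{7} = - \frac{2 \left(-6\right) 50 - 3780}{7} = - \frac{-600 - 3780}{7} = \left(- \frac{1}{7}\right) \left(-4380\right) = \frac{4380}{7} \approx 625.71$)
$n - X{\left(-30,s \right)} = \frac{4380}{7} - \left(-2 - 30\right) = \frac{4380}{7} - -32 = \frac{4380}{7} + 32 = \frac{4604}{7}$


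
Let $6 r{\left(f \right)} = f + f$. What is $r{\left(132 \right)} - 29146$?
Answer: $-29102$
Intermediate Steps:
$r{\left(f \right)} = \frac{f}{3}$ ($r{\left(f \right)} = \frac{f + f}{6} = \frac{2 f}{6} = \frac{f}{3}$)
$r{\left(132 \right)} - 29146 = \frac{1}{3} \cdot 132 - 29146 = 44 - 29146 = -29102$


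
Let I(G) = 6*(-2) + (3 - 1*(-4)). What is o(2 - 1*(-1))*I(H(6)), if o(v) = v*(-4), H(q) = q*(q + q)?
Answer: 60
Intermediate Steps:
H(q) = 2*q² (H(q) = q*(2*q) = 2*q²)
I(G) = -5 (I(G) = -12 + (3 + 4) = -12 + 7 = -5)
o(v) = -4*v
o(2 - 1*(-1))*I(H(6)) = -4*(2 - 1*(-1))*(-5) = -4*(2 + 1)*(-5) = -4*3*(-5) = -12*(-5) = 60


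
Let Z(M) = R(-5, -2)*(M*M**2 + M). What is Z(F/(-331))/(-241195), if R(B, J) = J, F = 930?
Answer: -362499492/1749372429149 ≈ -0.00020722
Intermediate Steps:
Z(M) = -2*M - 2*M**3 (Z(M) = -2*(M*M**2 + M) = -2*(M**3 + M) = -2*(M + M**3) = -2*M - 2*M**3)
Z(F/(-331))/(-241195) = -2*930/(-331)*(1 + (930/(-331))**2)/(-241195) = -2*930*(-1/331)*(1 + (930*(-1/331))**2)*(-1/241195) = -2*(-930/331)*(1 + (-930/331)**2)*(-1/241195) = -2*(-930/331)*(1 + 864900/109561)*(-1/241195) = -2*(-930/331)*974461/109561*(-1/241195) = (1812497460/36264691)*(-1/241195) = -362499492/1749372429149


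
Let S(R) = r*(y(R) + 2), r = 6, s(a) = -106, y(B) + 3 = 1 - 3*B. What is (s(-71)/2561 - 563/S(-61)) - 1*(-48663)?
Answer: 136837727183/2811978 ≈ 48662.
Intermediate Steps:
y(B) = -2 - 3*B (y(B) = -3 + (1 - 3*B) = -2 - 3*B)
S(R) = -18*R (S(R) = 6*((-2 - 3*R) + 2) = 6*(-3*R) = -18*R)
(s(-71)/2561 - 563/S(-61)) - 1*(-48663) = (-106/2561 - 563/((-18*(-61)))) - 1*(-48663) = (-106*1/2561 - 563/1098) + 48663 = (-106/2561 - 563*1/1098) + 48663 = (-106/2561 - 563/1098) + 48663 = -1558231/2811978 + 48663 = 136837727183/2811978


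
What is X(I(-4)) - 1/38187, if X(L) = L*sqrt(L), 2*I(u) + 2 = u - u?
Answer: -1/38187 - I ≈ -2.6187e-5 - 1.0*I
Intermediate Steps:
I(u) = -1 (I(u) = -1 + (u - u)/2 = -1 + (1/2)*0 = -1 + 0 = -1)
X(L) = L**(3/2)
X(I(-4)) - 1/38187 = (-1)**(3/2) - 1/38187 = -I - 1*1/38187 = -I - 1/38187 = -1/38187 - I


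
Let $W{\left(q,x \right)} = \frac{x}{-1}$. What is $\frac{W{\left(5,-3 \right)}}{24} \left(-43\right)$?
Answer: $- \frac{43}{8} \approx -5.375$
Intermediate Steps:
$W{\left(q,x \right)} = - x$ ($W{\left(q,x \right)} = x \left(-1\right) = - x$)
$\frac{W{\left(5,-3 \right)}}{24} \left(-43\right) = \frac{\left(-1\right) \left(-3\right)}{24} \left(-43\right) = 3 \cdot \frac{1}{24} \left(-43\right) = \frac{1}{8} \left(-43\right) = - \frac{43}{8}$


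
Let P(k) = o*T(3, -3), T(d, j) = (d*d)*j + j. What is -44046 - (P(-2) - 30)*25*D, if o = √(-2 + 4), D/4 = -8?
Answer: -68046 - 24000*√2 ≈ -1.0199e+5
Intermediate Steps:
D = -32 (D = 4*(-8) = -32)
T(d, j) = j + j*d² (T(d, j) = d²*j + j = j*d² + j = j + j*d²)
o = √2 ≈ 1.4142
P(k) = -30*√2 (P(k) = √2*(-3*(1 + 3²)) = √2*(-3*(1 + 9)) = √2*(-3*10) = √2*(-30) = -30*√2)
-44046 - (P(-2) - 30)*25*D = -44046 - (-30*√2 - 30)*25*(-32) = -44046 - (-30 - 30*√2)*(-800) = -44046 - (24000 + 24000*√2) = -44046 + (-24000 - 24000*√2) = -68046 - 24000*√2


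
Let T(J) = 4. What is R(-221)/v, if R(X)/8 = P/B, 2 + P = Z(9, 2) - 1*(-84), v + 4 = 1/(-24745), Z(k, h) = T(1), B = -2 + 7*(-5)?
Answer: 17024560/3662297 ≈ 4.6486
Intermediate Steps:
B = -37 (B = -2 - 35 = -37)
Z(k, h) = 4
v = -98981/24745 (v = -4 + 1/(-24745) = -4 - 1/24745 = -98981/24745 ≈ -4.0000)
P = 86 (P = -2 + (4 - 1*(-84)) = -2 + (4 + 84) = -2 + 88 = 86)
R(X) = -688/37 (R(X) = 8*(86/(-37)) = 8*(86*(-1/37)) = 8*(-86/37) = -688/37)
R(-221)/v = -688/(37*(-98981/24745)) = -688/37*(-24745/98981) = 17024560/3662297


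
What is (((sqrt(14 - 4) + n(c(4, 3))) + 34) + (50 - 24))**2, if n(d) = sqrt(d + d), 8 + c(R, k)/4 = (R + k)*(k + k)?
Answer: (60 + sqrt(10) + 4*sqrt(17))**2 ≈ 6344.9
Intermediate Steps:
c(R, k) = -32 + 8*k*(R + k) (c(R, k) = -32 + 4*((R + k)*(k + k)) = -32 + 4*((R + k)*(2*k)) = -32 + 4*(2*k*(R + k)) = -32 + 8*k*(R + k))
n(d) = sqrt(2)*sqrt(d) (n(d) = sqrt(2*d) = sqrt(2)*sqrt(d))
(((sqrt(14 - 4) + n(c(4, 3))) + 34) + (50 - 24))**2 = (((sqrt(14 - 4) + sqrt(2)*sqrt(-32 + 8*3**2 + 8*4*3)) + 34) + (50 - 24))**2 = (((sqrt(10) + sqrt(2)*sqrt(-32 + 8*9 + 96)) + 34) + 26)**2 = (((sqrt(10) + sqrt(2)*sqrt(-32 + 72 + 96)) + 34) + 26)**2 = (((sqrt(10) + sqrt(2)*sqrt(136)) + 34) + 26)**2 = (((sqrt(10) + sqrt(2)*(2*sqrt(34))) + 34) + 26)**2 = (((sqrt(10) + 4*sqrt(17)) + 34) + 26)**2 = ((34 + sqrt(10) + 4*sqrt(17)) + 26)**2 = (60 + sqrt(10) + 4*sqrt(17))**2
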